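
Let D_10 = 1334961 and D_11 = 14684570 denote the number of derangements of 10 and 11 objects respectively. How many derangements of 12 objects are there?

D_12 = (12-1)·(D_11 + D_10) = 11·(14684570 + 1334961) = 11·16019531 = 176214841.

176214841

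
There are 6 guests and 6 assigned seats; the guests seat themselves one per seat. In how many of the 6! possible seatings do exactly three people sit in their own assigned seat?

40

Choose which 3 of the 6 are fixed: C(6,3) = 20.
The remaining 3 must be deranged: !3 = 2.
Total: 20 × 2 = 40.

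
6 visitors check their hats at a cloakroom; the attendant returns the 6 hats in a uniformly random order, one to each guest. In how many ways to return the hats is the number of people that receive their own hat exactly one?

264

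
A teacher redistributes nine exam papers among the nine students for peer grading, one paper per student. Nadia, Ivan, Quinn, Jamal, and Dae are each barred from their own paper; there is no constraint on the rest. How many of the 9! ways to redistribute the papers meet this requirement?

Let A_j be the event that the j-th constrained one is fixed. By inclusion-exclusion over the 5 events:
Σ_{j=0}^{5} (-1)^j C(5,j)(9-j)!
= C(5,0)·9! - C(5,1)·8! + C(5,2)·7! - C(5,3)·6! + C(5,4)·5! - C(5,5)·4!
= 362880 - 201600 + 50400 - 7200 + 600 - 24
= 205056

205056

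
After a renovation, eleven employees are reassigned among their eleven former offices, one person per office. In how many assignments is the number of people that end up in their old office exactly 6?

Choose which 6 of the 11 are fixed: C(11,6) = 462.
The remaining 5 must be deranged: !5 = 44.
Total: 462 × 44 = 20328.

20328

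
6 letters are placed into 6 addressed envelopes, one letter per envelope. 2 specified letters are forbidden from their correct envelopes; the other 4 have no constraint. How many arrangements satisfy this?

Let A_j be the event that the j-th constrained one is fixed. By inclusion-exclusion over the 2 events:
Σ_{j=0}^{2} (-1)^j C(2,j)(6-j)!
= C(2,0)·6! - C(2,1)·5! + C(2,2)·4!
= 720 - 240 + 24
= 504

504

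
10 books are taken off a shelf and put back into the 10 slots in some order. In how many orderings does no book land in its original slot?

The subfactorial !10 = [10!/e] (nearest integer).
10! = 3628800, and 3628800/e ≈ 1334960.92, so !10 = 1334961.

1334961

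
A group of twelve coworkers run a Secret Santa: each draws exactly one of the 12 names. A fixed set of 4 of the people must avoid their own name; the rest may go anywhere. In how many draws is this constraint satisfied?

339696000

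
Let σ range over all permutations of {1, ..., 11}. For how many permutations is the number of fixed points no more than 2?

36711421

# with exactly i fixed is C(11,i)·!(11-i); sum over i=0..2:
  i=0: C(11,0)·!11 = 1·14684570 = 14684570
  i=1: C(11,1)·!10 = 11·1334961 = 14684571
  i=2: C(11,2)·!9 = 55·133496 = 7342280
Total = 36711421.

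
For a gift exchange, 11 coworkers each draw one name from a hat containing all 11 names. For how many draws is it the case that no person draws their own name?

14684570

Use !n = (n-1)(!(n-1) + !(n-2)).
!11 = 10·(1334961 + 133496) = 10·1468457 = 14684570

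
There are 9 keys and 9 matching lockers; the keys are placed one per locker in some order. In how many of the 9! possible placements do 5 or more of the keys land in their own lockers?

1339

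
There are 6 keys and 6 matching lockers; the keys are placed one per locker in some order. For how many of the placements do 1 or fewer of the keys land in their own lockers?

Sum C(6,i)·!(6-i) for i = 0..1:
  i=0: C(6,0)·!6 = 1·265 = 265
  i=1: C(6,1)·!5 = 6·44 = 264
Total = 529.

529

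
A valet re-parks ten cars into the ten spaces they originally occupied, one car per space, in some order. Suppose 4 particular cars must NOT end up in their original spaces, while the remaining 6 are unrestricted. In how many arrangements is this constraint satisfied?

2399760

Inclusion-exclusion on the 4 forbidden self-matches:
Σ_{j=0}^{4} (-1)^j C(4,j)(10-j)!
= C(4,0)·10! - C(4,1)·9! + C(4,2)·8! - C(4,3)·7! + C(4,4)·6!
= 3628800 - 1451520 + 241920 - 20160 + 720
= 2399760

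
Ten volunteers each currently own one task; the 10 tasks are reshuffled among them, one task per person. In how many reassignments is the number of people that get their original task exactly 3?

222480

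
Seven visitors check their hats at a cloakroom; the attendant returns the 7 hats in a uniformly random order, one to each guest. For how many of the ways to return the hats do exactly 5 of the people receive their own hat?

Choose which 5 of the 7 are fixed: C(7,5) = 21.
The remaining 2 must be deranged: !2 = 1.
Total: 21 × 1 = 21.

21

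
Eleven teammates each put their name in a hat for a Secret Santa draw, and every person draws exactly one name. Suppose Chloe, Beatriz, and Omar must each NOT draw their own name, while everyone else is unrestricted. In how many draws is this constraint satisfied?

Let A_j be the event that the j-th constrained one is fixed. By inclusion-exclusion over the 3 events:
Σ_{j=0}^{3} (-1)^j C(3,j)(11-j)!
= C(3,0)·11! - C(3,1)·10! + C(3,2)·9! - C(3,3)·8!
= 39916800 - 10886400 + 1088640 - 40320
= 30078720

30078720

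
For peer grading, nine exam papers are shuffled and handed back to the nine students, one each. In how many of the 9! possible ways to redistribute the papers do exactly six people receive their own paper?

168

Choose which 6 of the 9 are fixed: C(9,6) = 84.
The other 3 form a derangement: !3 = 2.
Total: 84 × 2 = 168.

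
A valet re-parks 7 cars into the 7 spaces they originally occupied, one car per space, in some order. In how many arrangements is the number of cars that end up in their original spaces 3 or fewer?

# with exactly i fixed is C(7,i)·!(7-i); sum over i=0..3:
  i=0: C(7,0)·!7 = 1·1854 = 1854
  i=1: C(7,1)·!6 = 7·265 = 1855
  i=2: C(7,2)·!5 = 21·44 = 924
  i=3: C(7,3)·!4 = 35·9 = 315
Total = 4948.

4948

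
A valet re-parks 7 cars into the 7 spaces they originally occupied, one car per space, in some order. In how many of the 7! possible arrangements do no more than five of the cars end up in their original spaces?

5039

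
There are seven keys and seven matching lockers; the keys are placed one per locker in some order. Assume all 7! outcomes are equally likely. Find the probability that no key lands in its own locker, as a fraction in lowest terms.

103/280

Favorable outcomes: !7 = 1854.
Total outcomes: 7! = 5040.
Probability = 1854/5040 = 103/280.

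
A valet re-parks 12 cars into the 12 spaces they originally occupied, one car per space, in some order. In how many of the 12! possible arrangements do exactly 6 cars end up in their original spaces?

244860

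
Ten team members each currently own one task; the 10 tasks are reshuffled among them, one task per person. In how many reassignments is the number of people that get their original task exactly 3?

Choose which 3 of the 10 are fixed: C(10,3) = 120.
The other 7 form a derangement: !7 = 1854.
Total: 120 × 1854 = 222480.

222480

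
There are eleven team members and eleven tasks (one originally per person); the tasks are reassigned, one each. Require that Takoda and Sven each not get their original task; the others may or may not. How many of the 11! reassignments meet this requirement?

Let A_j be the event that the j-th constrained one is fixed. By inclusion-exclusion over the 2 events:
Σ_{j=0}^{2} (-1)^j C(2,j)(11-j)!
= C(2,0)·11! - C(2,1)·10! + C(2,2)·9!
= 39916800 - 7257600 + 362880
= 33022080

33022080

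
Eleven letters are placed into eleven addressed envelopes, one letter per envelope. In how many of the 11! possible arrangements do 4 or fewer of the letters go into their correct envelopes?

39770686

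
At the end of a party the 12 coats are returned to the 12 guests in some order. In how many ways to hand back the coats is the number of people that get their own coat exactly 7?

Pick the 7 fixed positions: C(12,7) = 792 ways.
The other 5 form a derangement: !5 = 44.
Total: 792 × 44 = 34848.

34848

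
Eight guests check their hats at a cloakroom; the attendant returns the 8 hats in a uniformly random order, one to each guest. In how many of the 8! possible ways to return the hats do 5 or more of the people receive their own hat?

141

# with exactly i fixed is C(8,i)·!(8-i); sum over i=5..8:
  i=5: C(8,5)·!3 = 56·2 = 112
  i=6: C(8,6)·!2 = 28·1 = 28
  i=7: C(8,7)·!1 = 8·0 = 0
  i=8: C(8,8)·!0 = 1·1 = 1
Total = 141.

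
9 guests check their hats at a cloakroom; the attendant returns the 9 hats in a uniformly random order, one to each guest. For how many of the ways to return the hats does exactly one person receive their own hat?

Pick the single fixed position: C(9,1) = 9 ways.
The remaining 8 must be deranged: !8 = 14833.
Total: 9 × 14833 = 133497.

133497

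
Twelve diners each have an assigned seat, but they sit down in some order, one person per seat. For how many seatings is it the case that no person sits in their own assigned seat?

176214841

Recurrence: !12 = 12·!11 + (-1)^12.
!12 = 12·14684570 + 1 = 176214841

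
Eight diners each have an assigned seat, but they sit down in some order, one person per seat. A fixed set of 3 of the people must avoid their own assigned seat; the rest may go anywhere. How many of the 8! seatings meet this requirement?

Inclusion-exclusion on the 3 forbidden self-matches:
Σ_{j=0}^{3} (-1)^j C(3,j)(8-j)!
= C(3,0)·8! - C(3,1)·7! + C(3,2)·6! - C(3,3)·5!
= 40320 - 15120 + 2160 - 120
= 27240

27240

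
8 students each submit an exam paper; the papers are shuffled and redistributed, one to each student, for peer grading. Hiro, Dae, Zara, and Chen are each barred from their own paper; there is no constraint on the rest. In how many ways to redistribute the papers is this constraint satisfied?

24024

Let A_j be the event that the j-th constrained one is fixed. By inclusion-exclusion over the 4 events:
Σ_{j=0}^{4} (-1)^j C(4,j)(8-j)!
= C(4,0)·8! - C(4,1)·7! + C(4,2)·6! - C(4,3)·5! + C(4,4)·4!
= 40320 - 20160 + 4320 - 480 + 24
= 24024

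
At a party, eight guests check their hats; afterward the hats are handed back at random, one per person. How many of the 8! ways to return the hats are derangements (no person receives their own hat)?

14833

The subfactorial !8 = [8!/e] (nearest integer).
8! = 40320, and 40320/e ≈ 14832.90, so !8 = 14833.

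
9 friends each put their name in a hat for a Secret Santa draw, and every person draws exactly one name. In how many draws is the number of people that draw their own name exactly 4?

Pick the 4 fixed positions: C(9,4) = 126 ways.
The other 5 form a derangement: !5 = 44.
Total: 126 × 44 = 5544.

5544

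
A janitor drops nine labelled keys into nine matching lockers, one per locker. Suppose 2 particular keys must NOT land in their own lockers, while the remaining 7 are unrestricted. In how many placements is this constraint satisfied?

Inclusion-exclusion on the 2 forbidden self-matches:
Σ_{j=0}^{2} (-1)^j C(2,j)(9-j)!
= C(2,0)·9! - C(2,1)·8! + C(2,2)·7!
= 362880 - 80640 + 5040
= 287280

287280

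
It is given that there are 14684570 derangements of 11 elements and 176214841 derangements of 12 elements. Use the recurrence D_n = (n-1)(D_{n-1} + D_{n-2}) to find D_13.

2290792932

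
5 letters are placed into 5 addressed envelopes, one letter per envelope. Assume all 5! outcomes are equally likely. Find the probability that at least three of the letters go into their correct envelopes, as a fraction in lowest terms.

11/120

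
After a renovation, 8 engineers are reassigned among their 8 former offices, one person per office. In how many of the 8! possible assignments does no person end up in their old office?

14833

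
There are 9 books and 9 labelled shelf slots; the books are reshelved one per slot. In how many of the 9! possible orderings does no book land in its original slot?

133496

!9 = 9! · Σ_{k=0}^{9} (-1)^k/k!
= 9! - 9!/1! + 9!/2! - 9!/3! + 9!/4! - 9!/5! + 9!/6! - 9!/7! + 9!/8! - 9!/9!
= 362880 - 362880 + 181440 - 60480 + 15120 - 3024 + 504 - 72 + 9 - 1
= 133496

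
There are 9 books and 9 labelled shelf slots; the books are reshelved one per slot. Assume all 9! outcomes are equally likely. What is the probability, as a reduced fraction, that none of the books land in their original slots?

Favorable outcomes: !9 = 133496.
Total outcomes: 9! = 362880.
Probability = 133496/362880 = 16687/45360.

16687/45360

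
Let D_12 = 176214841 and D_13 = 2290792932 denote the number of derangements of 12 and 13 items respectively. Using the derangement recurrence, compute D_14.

32071101049

D_14 = (14-1)·(D_13 + D_12) = 13·(2290792932 + 176214841) = 13·2467007773 = 32071101049.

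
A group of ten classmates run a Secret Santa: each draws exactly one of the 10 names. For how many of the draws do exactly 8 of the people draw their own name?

45

Pick the 8 fixed positions: C(10,8) = 45 ways.
The other 2 form a derangement: !2 = 1.
Total: 45 × 1 = 45.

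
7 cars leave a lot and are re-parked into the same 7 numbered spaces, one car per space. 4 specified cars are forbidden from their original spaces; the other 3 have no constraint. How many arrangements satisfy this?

2790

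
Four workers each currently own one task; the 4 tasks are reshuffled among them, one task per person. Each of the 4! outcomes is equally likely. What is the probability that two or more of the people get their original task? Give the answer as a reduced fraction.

7/24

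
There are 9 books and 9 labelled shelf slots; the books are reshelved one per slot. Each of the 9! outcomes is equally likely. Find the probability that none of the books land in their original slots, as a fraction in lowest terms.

16687/45360

Favorable outcomes: !9 = 133496.
Total outcomes: 9! = 362880.
Probability = 133496/362880 = 16687/45360.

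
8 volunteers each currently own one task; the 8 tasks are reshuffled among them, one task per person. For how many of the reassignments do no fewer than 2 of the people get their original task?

10655

Sum C(8,i)·!(8-i) for i = 2..8:
  i=2: C(8,2)·!6 = 28·265 = 7420
  i=3: C(8,3)·!5 = 56·44 = 2464
  i=4: C(8,4)·!4 = 70·9 = 630
  i=5: C(8,5)·!3 = 56·2 = 112
  i=6: C(8,6)·!2 = 28·1 = 28
  i=7: C(8,7)·!1 = 8·0 = 0
  i=8: C(8,8)·!0 = 1·1 = 1
Total = 10655.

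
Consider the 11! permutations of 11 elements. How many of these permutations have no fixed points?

14684570

!11 is the nearest integer to 11!/e.
11! = 39916800, and 39916800/e ≈ 14684570.08, so !11 = 14684570.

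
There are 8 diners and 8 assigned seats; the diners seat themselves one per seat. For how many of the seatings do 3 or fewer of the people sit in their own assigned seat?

39549

Sum C(8,i)·!(8-i) for i = 0..3:
  i=0: C(8,0)·!8 = 1·14833 = 14833
  i=1: C(8,1)·!7 = 8·1854 = 14832
  i=2: C(8,2)·!6 = 28·265 = 7420
  i=3: C(8,3)·!5 = 56·44 = 2464
Total = 39549.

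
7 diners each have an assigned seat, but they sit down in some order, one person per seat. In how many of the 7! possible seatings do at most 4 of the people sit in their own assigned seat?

5018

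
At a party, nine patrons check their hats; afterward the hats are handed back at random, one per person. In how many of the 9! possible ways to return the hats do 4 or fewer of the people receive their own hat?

361541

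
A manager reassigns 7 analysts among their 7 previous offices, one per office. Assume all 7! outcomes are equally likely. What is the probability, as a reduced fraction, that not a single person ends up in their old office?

103/280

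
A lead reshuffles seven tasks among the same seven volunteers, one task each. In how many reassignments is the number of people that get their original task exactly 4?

Choose which 4 of the 7 are fixed: C(7,4) = 35.
The remaining 3 must be deranged: !3 = 2.
Total: 35 × 2 = 70.

70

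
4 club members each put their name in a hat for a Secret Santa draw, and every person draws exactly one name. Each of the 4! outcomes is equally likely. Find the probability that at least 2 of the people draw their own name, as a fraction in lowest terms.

7/24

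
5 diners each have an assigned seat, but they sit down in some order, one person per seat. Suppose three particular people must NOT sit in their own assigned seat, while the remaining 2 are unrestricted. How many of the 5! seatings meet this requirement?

64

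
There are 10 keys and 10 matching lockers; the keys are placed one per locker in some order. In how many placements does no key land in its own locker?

Use !n = (n-1)(!(n-1) + !(n-2)).
!10 = 9·(133496 + 14833) = 9·148329 = 1334961

1334961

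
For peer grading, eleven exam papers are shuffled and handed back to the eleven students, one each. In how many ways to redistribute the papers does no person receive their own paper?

14684570

Recurrence: !11 = 10·(!10 + !9).
!11 = 10·(1334961 + 133496) = 10·1468457 = 14684570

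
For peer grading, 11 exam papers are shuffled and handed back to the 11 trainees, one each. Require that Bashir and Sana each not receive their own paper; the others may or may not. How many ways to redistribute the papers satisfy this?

Inclusion-exclusion on the 2 forbidden self-matches:
Σ_{j=0}^{2} (-1)^j C(2,j)(11-j)!
= C(2,0)·11! - C(2,1)·10! + C(2,2)·9!
= 39916800 - 7257600 + 362880
= 33022080

33022080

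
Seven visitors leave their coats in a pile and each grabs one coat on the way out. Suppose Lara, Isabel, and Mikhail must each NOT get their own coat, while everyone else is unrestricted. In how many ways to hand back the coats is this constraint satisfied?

3216

Let A_j be the event that the j-th constrained one is fixed. By inclusion-exclusion over the 3 events:
Σ_{j=0}^{3} (-1)^j C(3,j)(7-j)!
= C(3,0)·7! - C(3,1)·6! + C(3,2)·5! - C(3,3)·4!
= 5040 - 2160 + 360 - 24
= 3216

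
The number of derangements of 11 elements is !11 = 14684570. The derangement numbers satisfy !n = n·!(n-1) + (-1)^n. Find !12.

176214841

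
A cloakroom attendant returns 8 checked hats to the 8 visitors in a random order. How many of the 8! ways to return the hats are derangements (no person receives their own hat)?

14833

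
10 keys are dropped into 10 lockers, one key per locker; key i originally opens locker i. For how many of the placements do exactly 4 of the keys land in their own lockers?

55650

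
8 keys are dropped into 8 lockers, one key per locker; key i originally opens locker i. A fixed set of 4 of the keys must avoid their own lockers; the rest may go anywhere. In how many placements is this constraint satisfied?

24024

Let A_j be the event that the j-th constrained one is fixed. By inclusion-exclusion over the 4 events:
Σ_{j=0}^{4} (-1)^j C(4,j)(8-j)!
= C(4,0)·8! - C(4,1)·7! + C(4,2)·6! - C(4,3)·5! + C(4,4)·4!
= 40320 - 20160 + 4320 - 480 + 24
= 24024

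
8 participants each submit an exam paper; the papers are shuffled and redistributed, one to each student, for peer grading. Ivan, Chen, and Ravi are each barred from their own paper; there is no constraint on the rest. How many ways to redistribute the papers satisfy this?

27240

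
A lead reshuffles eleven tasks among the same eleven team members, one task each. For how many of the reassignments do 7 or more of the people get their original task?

Sum C(11,i)·!(11-i) for i = 7..11:
  i=7: C(11,7)·!4 = 330·9 = 2970
  i=8: C(11,8)·!3 = 165·2 = 330
  i=9: C(11,9)·!2 = 55·1 = 55
  i=10: C(11,10)·!1 = 11·0 = 0
  i=11: C(11,11)·!0 = 1·1 = 1
Total = 3356.

3356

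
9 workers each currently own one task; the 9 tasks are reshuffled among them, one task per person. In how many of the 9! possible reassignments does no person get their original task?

133496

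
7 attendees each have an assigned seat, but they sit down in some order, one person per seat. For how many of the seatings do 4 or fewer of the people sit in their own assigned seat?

Sum C(7,i)·!(7-i) for i = 0..4:
  i=0: C(7,0)·!7 = 1·1854 = 1854
  i=1: C(7,1)·!6 = 7·265 = 1855
  i=2: C(7,2)·!5 = 21·44 = 924
  i=3: C(7,3)·!4 = 35·9 = 315
  i=4: C(7,4)·!3 = 35·2 = 70
Total = 5018.

5018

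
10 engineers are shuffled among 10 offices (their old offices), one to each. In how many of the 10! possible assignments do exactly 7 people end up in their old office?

Choose which 7 of the 10 are fixed: C(10,7) = 120.
The other 3 form a derangement: !3 = 2.
Total: 120 × 2 = 240.

240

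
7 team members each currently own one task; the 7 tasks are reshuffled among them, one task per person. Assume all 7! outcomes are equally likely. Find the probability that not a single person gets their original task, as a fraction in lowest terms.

Favorable outcomes: !7 = 1854.
Total outcomes: 7! = 5040.
Probability = 1854/5040 = 103/280.

103/280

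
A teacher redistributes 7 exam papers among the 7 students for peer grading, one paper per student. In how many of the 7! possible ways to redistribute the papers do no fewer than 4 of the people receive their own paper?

92

# with exactly i fixed is C(7,i)·!(7-i); sum over i=4..7:
  i=4: C(7,4)·!3 = 35·2 = 70
  i=5: C(7,5)·!2 = 21·1 = 21
  i=6: C(7,6)·!1 = 7·0 = 0
  i=7: C(7,7)·!0 = 1·1 = 1
Total = 92.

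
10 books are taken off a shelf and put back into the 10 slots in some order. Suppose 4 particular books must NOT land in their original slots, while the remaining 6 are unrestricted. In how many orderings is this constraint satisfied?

Inclusion-exclusion on the 4 forbidden self-matches:
Σ_{j=0}^{4} (-1)^j C(4,j)(10-j)!
= C(4,0)·10! - C(4,1)·9! + C(4,2)·8! - C(4,3)·7! + C(4,4)·6!
= 3628800 - 1451520 + 241920 - 20160 + 720
= 2399760

2399760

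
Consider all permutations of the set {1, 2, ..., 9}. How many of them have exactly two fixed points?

Pick the 2 fixed positions: C(9,2) = 36 ways.
The other 7 form a derangement: !7 = 1854.
Total: 36 × 1854 = 66744.

66744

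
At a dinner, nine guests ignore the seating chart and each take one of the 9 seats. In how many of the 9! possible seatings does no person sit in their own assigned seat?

133496

The number of derangements of 9 is !9 = Σ_{k=0}^{9} (-1)^k·9!/k!
= 9! - 9!/1! + 9!/2! - 9!/3! + 9!/4! - 9!/5! + 9!/6! - 9!/7! + 9!/8! - 9!/9!
= 362880 - 362880 + 181440 - 60480 + 15120 - 3024 + 504 - 72 + 9 - 1
= 133496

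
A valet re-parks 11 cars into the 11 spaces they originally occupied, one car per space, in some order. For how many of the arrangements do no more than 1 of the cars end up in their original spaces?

29369141

# with exactly i fixed is C(11,i)·!(11-i); sum over i=0..1:
  i=0: C(11,0)·!11 = 1·14684570 = 14684570
  i=1: C(11,1)·!10 = 11·1334961 = 14684571
Total = 29369141.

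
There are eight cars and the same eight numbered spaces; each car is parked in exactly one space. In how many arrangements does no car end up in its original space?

14833

By inclusion-exclusion, !8 = Σ (-1)^k · 8!/k! for k=0..8
= 8! - 8!/1! + 8!/2! - 8!/3! + 8!/4! - 8!/5! + 8!/6! - 8!/7! + 8!/8!
= 40320 - 40320 + 20160 - 6720 + 1680 - 336 + 56 - 8 + 1
= 14833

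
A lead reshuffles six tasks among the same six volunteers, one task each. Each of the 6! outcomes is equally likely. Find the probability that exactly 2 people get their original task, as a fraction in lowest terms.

3/16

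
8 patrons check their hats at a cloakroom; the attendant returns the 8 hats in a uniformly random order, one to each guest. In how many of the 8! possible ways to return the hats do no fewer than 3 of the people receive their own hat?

3235

Sum C(8,i)·!(8-i) for i = 3..8:
  i=3: C(8,3)·!5 = 56·44 = 2464
  i=4: C(8,4)·!4 = 70·9 = 630
  i=5: C(8,5)·!3 = 56·2 = 112
  i=6: C(8,6)·!2 = 28·1 = 28
  i=7: C(8,7)·!1 = 8·0 = 0
  i=8: C(8,8)·!0 = 1·1 = 1
Total = 3235.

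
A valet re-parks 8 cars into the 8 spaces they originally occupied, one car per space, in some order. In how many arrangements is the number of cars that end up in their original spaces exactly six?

28

Choose which 6 of the 8 are fixed: C(8,6) = 28.
The other 2 form a derangement: !2 = 1.
Total: 28 × 1 = 28.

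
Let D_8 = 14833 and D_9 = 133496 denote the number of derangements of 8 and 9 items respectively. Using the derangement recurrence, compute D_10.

1334961

D_10 = (10-1)·(D_9 + D_8) = 9·(133496 + 14833) = 9·148329 = 1334961.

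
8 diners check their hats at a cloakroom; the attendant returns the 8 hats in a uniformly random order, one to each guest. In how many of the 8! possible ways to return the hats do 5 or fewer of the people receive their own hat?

40291

# with exactly i fixed is C(8,i)·!(8-i); sum over i=0..5:
  i=0: C(8,0)·!8 = 1·14833 = 14833
  i=1: C(8,1)·!7 = 8·1854 = 14832
  i=2: C(8,2)·!6 = 28·265 = 7420
  i=3: C(8,3)·!5 = 56·44 = 2464
  i=4: C(8,4)·!4 = 70·9 = 630
  i=5: C(8,5)·!3 = 56·2 = 112
Total = 40291.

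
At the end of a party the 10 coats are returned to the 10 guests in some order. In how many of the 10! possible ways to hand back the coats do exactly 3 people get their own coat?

222480

Pick the 3 fixed positions: C(10,3) = 120 ways.
The other 7 form a derangement: !7 = 1854.
Total: 120 × 1854 = 222480.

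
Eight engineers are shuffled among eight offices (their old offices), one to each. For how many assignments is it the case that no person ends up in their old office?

By inclusion-exclusion, !8 = Σ (-1)^k · 8!/k! for k=0..8
= 8! - 8!/1! + 8!/2! - 8!/3! + 8!/4! - 8!/5! + 8!/6! - 8!/7! + 8!/8!
= 40320 - 40320 + 20160 - 6720 + 1680 - 336 + 56 - 8 + 1
= 14833

14833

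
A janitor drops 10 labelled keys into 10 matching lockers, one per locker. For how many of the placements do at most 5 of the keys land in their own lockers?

3626624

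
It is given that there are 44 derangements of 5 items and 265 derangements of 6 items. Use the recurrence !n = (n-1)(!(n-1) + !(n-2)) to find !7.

1854

!7 = (7-1)·(!6 + !5) = 6·(265 + 44) = 6·309 = 1854.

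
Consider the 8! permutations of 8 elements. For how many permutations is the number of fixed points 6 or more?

# with exactly i fixed is C(8,i)·!(8-i); sum over i=6..8:
  i=6: C(8,6)·!2 = 28·1 = 28
  i=7: C(8,7)·!1 = 8·0 = 0
  i=8: C(8,8)·!0 = 1·1 = 1
Total = 29.

29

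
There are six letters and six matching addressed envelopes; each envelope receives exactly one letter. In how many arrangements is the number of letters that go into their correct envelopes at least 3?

Sum C(6,i)·!(6-i) for i = 3..6:
  i=3: C(6,3)·!3 = 20·2 = 40
  i=4: C(6,4)·!2 = 15·1 = 15
  i=5: C(6,5)·!1 = 6·0 = 0
  i=6: C(6,6)·!0 = 1·1 = 1
Total = 56.

56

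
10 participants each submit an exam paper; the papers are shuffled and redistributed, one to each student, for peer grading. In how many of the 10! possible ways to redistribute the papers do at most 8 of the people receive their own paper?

3628799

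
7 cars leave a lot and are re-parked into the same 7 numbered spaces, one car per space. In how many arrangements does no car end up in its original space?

1854

!7 is the nearest integer to 7!/e.
7! = 5040, and 5040/e ≈ 1854.11, so !7 = 1854.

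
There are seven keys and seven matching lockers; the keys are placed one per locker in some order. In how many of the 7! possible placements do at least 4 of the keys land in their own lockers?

Sum C(7,i)·!(7-i) for i = 4..7:
  i=4: C(7,4)·!3 = 35·2 = 70
  i=5: C(7,5)·!2 = 21·1 = 21
  i=6: C(7,6)·!1 = 7·0 = 0
  i=7: C(7,7)·!0 = 1·1 = 1
Total = 92.

92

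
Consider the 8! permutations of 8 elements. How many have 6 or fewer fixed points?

# with exactly i fixed is C(8,i)·!(8-i); sum over i=0..6:
  i=0: C(8,0)·!8 = 1·14833 = 14833
  i=1: C(8,1)·!7 = 8·1854 = 14832
  i=2: C(8,2)·!6 = 28·265 = 7420
  i=3: C(8,3)·!5 = 56·44 = 2464
  i=4: C(8,4)·!4 = 70·9 = 630
  i=5: C(8,5)·!3 = 56·2 = 112
  i=6: C(8,6)·!2 = 28·1 = 28
Total = 40319.

40319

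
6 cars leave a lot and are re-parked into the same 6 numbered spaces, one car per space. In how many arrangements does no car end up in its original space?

Use !n = n·!(n-1) + (-1)^n.
!6 = 6·44 + 1 = 265

265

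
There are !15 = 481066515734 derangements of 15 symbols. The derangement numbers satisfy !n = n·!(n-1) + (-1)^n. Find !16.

!16 = 16·481066515734 + 1 = 7697064251745.

7697064251745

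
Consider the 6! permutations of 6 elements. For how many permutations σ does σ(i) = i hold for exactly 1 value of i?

264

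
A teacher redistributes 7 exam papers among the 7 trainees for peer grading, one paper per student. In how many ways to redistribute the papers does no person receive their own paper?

1854

Use !n = n·!(n-1) + (-1)^n.
!7 = 7·265 - 1 = 1854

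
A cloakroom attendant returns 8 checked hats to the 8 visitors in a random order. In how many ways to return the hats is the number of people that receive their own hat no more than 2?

Sum C(8,i)·!(8-i) for i = 0..2:
  i=0: C(8,0)·!8 = 1·14833 = 14833
  i=1: C(8,1)·!7 = 8·1854 = 14832
  i=2: C(8,2)·!6 = 28·265 = 7420
Total = 37085.

37085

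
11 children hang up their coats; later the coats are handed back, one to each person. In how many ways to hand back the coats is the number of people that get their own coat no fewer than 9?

56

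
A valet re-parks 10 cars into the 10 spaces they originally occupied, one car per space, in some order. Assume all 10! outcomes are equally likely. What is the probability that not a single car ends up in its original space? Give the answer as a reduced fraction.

16481/44800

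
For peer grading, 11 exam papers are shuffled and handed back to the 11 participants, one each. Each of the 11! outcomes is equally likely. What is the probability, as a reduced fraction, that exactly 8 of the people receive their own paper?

1/120960

Favorable outcomes: C(11,8)·!3 = 165·2 = 330.
Total outcomes: 11! = 39916800.
Probability = 330/39916800 = 1/120960.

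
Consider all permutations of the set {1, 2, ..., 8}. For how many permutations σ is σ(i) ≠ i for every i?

14833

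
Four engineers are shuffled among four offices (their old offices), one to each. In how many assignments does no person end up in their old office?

9

!4 = 4! · Σ_{k=0}^{4} (-1)^k/k!
= 4! - 4!/1! + 4!/2! - 4!/3! + 4!/4!
= 24 - 24 + 12 - 4 + 1
= 9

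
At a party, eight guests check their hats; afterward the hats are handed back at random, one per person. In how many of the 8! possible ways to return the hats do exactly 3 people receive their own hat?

Pick the 3 fixed positions: C(8,3) = 56 ways.
The remaining 5 must be deranged: !5 = 44.
Total: 56 × 44 = 2464.

2464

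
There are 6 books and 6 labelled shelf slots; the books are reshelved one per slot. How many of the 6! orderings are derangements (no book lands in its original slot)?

265

!6 is the nearest integer to 6!/e.
6! = 720, and 720/e ≈ 264.87, so !6 = 265.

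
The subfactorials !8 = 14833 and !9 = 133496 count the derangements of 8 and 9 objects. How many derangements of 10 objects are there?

!10 = (10-1)·(!9 + !8) = 9·(133496 + 14833) = 9·148329 = 1334961.

1334961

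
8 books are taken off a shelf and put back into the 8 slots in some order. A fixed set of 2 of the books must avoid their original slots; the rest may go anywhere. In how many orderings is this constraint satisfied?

30960

Let A_j be the event that the j-th constrained one is fixed. By inclusion-exclusion over the 2 events:
Σ_{j=0}^{2} (-1)^j C(2,j)(8-j)!
= C(2,0)·8! - C(2,1)·7! + C(2,2)·6!
= 40320 - 10080 + 720
= 30960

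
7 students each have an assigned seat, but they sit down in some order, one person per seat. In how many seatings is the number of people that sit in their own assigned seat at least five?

22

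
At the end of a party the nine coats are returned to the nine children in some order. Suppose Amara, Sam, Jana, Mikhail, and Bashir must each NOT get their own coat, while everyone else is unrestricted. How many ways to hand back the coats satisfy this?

Inclusion-exclusion on the 5 forbidden self-matches:
Σ_{j=0}^{5} (-1)^j C(5,j)(9-j)!
= C(5,0)·9! - C(5,1)·8! + C(5,2)·7! - C(5,3)·6! + C(5,4)·5! - C(5,5)·4!
= 362880 - 201600 + 50400 - 7200 + 600 - 24
= 205056

205056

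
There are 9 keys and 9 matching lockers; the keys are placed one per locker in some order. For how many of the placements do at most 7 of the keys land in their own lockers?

# with exactly i fixed is C(9,i)·!(9-i); sum over i=0..7:
  i=0: C(9,0)·!9 = 1·133496 = 133496
  i=1: C(9,1)·!8 = 9·14833 = 133497
  i=2: C(9,2)·!7 = 36·1854 = 66744
  i=3: C(9,3)·!6 = 84·265 = 22260
  i=4: C(9,4)·!5 = 126·44 = 5544
  i=5: C(9,5)·!4 = 126·9 = 1134
  i=6: C(9,6)·!3 = 84·2 = 168
  i=7: C(9,7)·!2 = 36·1 = 36
Total = 362879.

362879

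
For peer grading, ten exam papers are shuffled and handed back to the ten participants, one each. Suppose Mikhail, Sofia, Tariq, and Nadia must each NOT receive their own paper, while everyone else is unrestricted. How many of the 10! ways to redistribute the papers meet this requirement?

Let A_j be the event that the j-th constrained one is fixed. By inclusion-exclusion over the 4 events:
Σ_{j=0}^{4} (-1)^j C(4,j)(10-j)!
= C(4,0)·10! - C(4,1)·9! + C(4,2)·8! - C(4,3)·7! + C(4,4)·6!
= 3628800 - 1451520 + 241920 - 20160 + 720
= 2399760

2399760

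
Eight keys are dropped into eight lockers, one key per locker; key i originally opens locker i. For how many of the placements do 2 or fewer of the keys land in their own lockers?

37085

Sum C(8,i)·!(8-i) for i = 0..2:
  i=0: C(8,0)·!8 = 1·14833 = 14833
  i=1: C(8,1)·!7 = 8·1854 = 14832
  i=2: C(8,2)·!6 = 28·265 = 7420
Total = 37085.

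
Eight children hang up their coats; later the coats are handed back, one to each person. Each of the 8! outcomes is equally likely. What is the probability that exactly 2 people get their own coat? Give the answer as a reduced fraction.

53/288

Favorable outcomes: C(8,2)·!6 = 28·265 = 7420.
Total outcomes: 8! = 40320.
Probability = 7420/40320 = 53/288.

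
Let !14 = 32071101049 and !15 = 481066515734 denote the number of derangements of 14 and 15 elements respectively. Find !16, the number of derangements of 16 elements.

!16 = (16-1)·(!15 + !14) = 15·(481066515734 + 32071101049) = 15·513137616783 = 7697064251745.

7697064251745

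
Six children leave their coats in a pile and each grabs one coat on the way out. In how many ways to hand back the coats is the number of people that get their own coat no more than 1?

# with exactly i fixed is C(6,i)·!(6-i); sum over i=0..1:
  i=0: C(6,0)·!6 = 1·265 = 265
  i=1: C(6,1)·!5 = 6·44 = 264
Total = 529.

529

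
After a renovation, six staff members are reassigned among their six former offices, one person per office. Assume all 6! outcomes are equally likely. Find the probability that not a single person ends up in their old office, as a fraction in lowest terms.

53/144

Favorable outcomes: !6 = 265.
Total outcomes: 6! = 720.
Probability = 265/720 = 53/144.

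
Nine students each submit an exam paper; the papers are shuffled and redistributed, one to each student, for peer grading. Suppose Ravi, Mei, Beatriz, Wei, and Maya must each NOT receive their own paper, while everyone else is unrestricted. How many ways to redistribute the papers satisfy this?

Let A_j be the event that the j-th constrained one is fixed. By inclusion-exclusion over the 5 events:
Σ_{j=0}^{5} (-1)^j C(5,j)(9-j)!
= C(5,0)·9! - C(5,1)·8! + C(5,2)·7! - C(5,3)·6! + C(5,4)·5! - C(5,5)·4!
= 362880 - 201600 + 50400 - 7200 + 600 - 24
= 205056

205056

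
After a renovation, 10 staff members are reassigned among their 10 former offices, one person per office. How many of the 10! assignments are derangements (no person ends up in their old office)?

1334961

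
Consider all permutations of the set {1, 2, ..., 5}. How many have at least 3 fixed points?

11

# with exactly i fixed is C(5,i)·!(5-i); sum over i=3..5:
  i=3: C(5,3)·!2 = 10·1 = 10
  i=4: C(5,4)·!1 = 5·0 = 0
  i=5: C(5,5)·!0 = 1·1 = 1
Total = 11.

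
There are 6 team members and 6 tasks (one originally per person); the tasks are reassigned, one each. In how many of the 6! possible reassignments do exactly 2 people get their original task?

135

Choose which 2 of the 6 are fixed: C(6,2) = 15.
The remaining 4 must be deranged: !4 = 9.
Total: 15 × 9 = 135.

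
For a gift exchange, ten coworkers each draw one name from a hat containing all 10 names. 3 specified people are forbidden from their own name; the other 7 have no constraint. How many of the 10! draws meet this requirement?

Inclusion-exclusion on the 3 forbidden self-matches:
Σ_{j=0}^{3} (-1)^j C(3,j)(10-j)!
= C(3,0)·10! - C(3,1)·9! + C(3,2)·8! - C(3,3)·7!
= 3628800 - 1088640 + 120960 - 5040
= 2656080

2656080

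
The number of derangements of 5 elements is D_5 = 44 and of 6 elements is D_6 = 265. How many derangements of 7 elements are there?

D_7 = (7-1)·(D_6 + D_5) = 6·(265 + 44) = 6·309 = 1854.

1854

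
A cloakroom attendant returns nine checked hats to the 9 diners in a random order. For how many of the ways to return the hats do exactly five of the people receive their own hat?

1134

Pick the 5 fixed positions: C(9,5) = 126 ways.
The other 4 form a derangement: !4 = 9.
Total: 126 × 9 = 1134.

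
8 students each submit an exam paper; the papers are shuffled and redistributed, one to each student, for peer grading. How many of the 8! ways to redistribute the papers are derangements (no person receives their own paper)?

14833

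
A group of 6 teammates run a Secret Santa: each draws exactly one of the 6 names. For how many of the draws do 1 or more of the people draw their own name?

455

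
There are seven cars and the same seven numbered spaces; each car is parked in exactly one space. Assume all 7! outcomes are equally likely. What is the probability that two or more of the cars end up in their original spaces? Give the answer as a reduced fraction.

1331/5040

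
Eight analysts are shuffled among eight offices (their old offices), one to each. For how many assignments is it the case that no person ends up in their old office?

14833

By inclusion-exclusion, !8 = Σ (-1)^k · 8!/k! for k=0..8
= 8! - 8!/1! + 8!/2! - 8!/3! + 8!/4! - 8!/5! + 8!/6! - 8!/7! + 8!/8!
= 40320 - 40320 + 20160 - 6720 + 1680 - 336 + 56 - 8 + 1
= 14833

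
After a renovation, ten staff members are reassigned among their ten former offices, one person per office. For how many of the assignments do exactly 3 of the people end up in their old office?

222480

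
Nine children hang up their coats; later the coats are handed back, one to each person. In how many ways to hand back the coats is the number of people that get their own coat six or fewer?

# with exactly i fixed is C(9,i)·!(9-i); sum over i=0..6:
  i=0: C(9,0)·!9 = 1·133496 = 133496
  i=1: C(9,1)·!8 = 9·14833 = 133497
  i=2: C(9,2)·!7 = 36·1854 = 66744
  i=3: C(9,3)·!6 = 84·265 = 22260
  i=4: C(9,4)·!5 = 126·44 = 5544
  i=5: C(9,5)·!4 = 126·9 = 1134
  i=6: C(9,6)·!3 = 84·2 = 168
Total = 362843.

362843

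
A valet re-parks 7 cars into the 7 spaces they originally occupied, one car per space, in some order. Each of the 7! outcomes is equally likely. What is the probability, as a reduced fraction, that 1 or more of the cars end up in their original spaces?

Favorable outcomes: Σ_{i≥1} C(7,i)·!(7-i) = 7·265 + 21·44 + 35·9 + 35·2 + 21·1 + 7·0 + 1·1 = 3186.
Total outcomes: 7! = 5040.
Probability = 3186/5040 = 177/280.

177/280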